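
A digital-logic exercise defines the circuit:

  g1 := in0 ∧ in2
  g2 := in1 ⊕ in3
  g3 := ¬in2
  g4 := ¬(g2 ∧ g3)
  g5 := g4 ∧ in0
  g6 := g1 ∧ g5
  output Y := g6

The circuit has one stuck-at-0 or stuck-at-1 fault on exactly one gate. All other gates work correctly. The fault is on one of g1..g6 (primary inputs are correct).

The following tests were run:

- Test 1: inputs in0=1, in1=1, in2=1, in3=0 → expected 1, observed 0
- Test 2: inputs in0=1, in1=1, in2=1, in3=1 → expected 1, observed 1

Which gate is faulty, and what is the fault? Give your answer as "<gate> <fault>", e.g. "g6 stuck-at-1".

Fault-free values for test 1 (in0=1, in1=1, in2=1, in3=0): g1=1, g2=1, g3=0, g4=1, g5=1, g6=1, giving Y=1. Observed 0.
Test 1: faults giving observed 0 are {g1 stuck-at-0, g3 stuck-at-1, g4 stuck-at-0, g5 stuck-at-0, g6 stuck-at-0}.
Test 2 (in0=1, in1=1, in2=1, in3=1): fault-free g1=1, g2=0, g3=0, g4=1, g5=1, g6=1 → 1; observed 1. Eliminates g1 stuck-at-0, g4 stuck-at-0, g5 stuck-at-0, g6 stuck-at-0.
Only g3 stuck-at-1 is consistent with every test.

g3 stuck-at-1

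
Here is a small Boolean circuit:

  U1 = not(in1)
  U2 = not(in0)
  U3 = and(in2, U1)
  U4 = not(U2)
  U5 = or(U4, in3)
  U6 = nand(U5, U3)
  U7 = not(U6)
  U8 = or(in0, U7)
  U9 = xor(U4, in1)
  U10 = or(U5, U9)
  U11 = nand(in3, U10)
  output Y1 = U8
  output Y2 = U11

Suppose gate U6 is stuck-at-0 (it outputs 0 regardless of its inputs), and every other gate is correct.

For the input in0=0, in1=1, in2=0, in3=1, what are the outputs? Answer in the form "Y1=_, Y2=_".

Propagate with U6 forced: U1=0, U2=1, U3=0, U4=0, U5=1, U6=0 [stuck-at-0], U7=1, U8=1, U9=1, U10=1, U11=0.
So the outputs are Y1=1, Y2=0. (Without the fault they would be Y1=0, Y2=0.)

Y1=1, Y2=0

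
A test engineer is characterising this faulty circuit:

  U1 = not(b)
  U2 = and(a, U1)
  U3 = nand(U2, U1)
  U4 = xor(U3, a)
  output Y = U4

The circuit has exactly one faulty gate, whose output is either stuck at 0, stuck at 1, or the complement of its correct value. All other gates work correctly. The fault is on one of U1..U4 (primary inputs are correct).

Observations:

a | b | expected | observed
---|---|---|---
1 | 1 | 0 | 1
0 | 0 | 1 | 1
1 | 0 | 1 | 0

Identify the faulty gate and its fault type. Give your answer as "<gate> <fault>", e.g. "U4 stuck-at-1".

U1 inverted output

Fault-free values for test 1 (a=1, b=1): U1=0, U2=0, U3=1, U4=0, giving Y=0. Observed 1.
Test 1: faults giving observed 1 are {U1 stuck-at-1, U1 inverted output, U3 stuck-at-0, U3 inverted output, U4 stuck-at-1, U4 inverted output}.
Test 2 (a=0, b=0): fault-free U1=1, U2=0, U3=1, U4=1 → 1; observed 1. Eliminates U3 stuck-at-0, U3 inverted output, U4 inverted output.
Test 3 (a=1, b=0): fault-free U1=1, U2=1, U3=0, U4=1 → 1; observed 0. Eliminates U1 stuck-at-1, U4 stuck-at-1.
Only U1 inverted output is consistent with every test.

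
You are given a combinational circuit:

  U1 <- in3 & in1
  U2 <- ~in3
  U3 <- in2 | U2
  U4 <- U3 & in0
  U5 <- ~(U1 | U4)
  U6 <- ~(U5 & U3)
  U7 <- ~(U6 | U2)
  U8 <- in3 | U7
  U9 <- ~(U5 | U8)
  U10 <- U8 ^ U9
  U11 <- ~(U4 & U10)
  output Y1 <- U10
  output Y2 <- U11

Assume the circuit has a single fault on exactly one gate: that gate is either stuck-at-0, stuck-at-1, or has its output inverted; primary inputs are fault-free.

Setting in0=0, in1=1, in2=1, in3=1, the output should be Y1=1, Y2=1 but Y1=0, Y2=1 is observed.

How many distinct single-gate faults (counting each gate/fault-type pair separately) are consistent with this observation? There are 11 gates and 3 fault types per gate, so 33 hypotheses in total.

Fault-free: U1=1, U2=0, U3=1, U4=0, U5=0, U6=1, U7=0, U8=1, U9=0, U10=1, U11=1 → Y1=1, Y2=1. Observed Y1=0, Y2=1.
  U1: none of the 3 fault types match ✗
  U2: none of the 3 fault types match ✗
  U3: none of the 3 fault types match ✗
  U4: none of the 3 fault types match ✗
  U5: none of the 3 fault types match ✗
  U6: none of the 3 fault types match ✗
  U7: none of the 3 fault types match ✗
  U8: none of the 3 fault types match ✗
  U9: stuck-at-1, inverted output ✓; others ✗
  U10: stuck-at-0, inverted output ✓; others ✗
  U11: none of the 3 fault types match ✗
Consistent faults: {U9 stuck-at-1, U9 inverted output, U10 stuck-at-0, U10 inverted output} — 4 in all.

4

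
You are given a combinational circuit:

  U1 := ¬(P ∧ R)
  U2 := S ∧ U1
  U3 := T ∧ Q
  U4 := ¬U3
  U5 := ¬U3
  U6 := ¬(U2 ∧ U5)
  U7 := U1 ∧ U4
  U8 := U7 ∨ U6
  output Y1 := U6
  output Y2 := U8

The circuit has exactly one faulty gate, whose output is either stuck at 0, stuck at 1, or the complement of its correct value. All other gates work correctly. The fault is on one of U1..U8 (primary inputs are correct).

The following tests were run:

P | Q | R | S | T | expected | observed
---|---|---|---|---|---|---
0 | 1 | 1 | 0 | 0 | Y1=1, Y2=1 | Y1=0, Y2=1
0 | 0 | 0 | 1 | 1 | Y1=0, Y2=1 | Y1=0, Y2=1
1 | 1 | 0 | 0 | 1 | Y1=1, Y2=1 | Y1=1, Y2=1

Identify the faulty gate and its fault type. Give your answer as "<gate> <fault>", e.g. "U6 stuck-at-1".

Fault-free values for test 1 (P=0, Q=1, R=1, S=0, T=0): U1=1, U2=0, U3=0, U4=1, U5=1, U6=1, U7=1, U8=1, giving Y1=1, Y2=1. Observed Y1=0, Y2=1.
Test 1: faults giving observed Y1=0, Y2=1 are {U2 stuck-at-1, U2 inverted output, U6 stuck-at-0, U6 inverted output}.
Test 2 (P=0, Q=0, R=0, S=1, T=1): fault-free U1=1, U2=1, U3=0, U4=1, U5=1, U6=0, U7=1, U8=1 → Y1=0, Y2=1; observed Y1=0, Y2=1. Eliminates U2 inverted output, U6 inverted output.
Test 3 (P=1, Q=1, R=0, S=0, T=1): fault-free U1=1, U2=0, U3=1, U4=0, U5=0, U6=1, U7=0, U8=1 → Y1=1, Y2=1; observed Y1=1, Y2=1. Eliminates U6 stuck-at-0.
Only U2 stuck-at-1 is consistent with every test.

U2 stuck-at-1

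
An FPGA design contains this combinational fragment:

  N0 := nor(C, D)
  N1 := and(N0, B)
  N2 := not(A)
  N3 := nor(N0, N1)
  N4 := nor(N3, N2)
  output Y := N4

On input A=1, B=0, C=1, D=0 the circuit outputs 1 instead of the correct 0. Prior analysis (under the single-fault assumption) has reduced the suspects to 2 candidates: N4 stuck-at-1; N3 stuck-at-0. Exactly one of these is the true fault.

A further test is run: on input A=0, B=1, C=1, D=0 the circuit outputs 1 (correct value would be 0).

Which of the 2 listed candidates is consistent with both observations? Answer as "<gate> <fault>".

Evaluate each candidate on input A=0, B=1, C=1, D=0:
  N4 stuck-at-1: N0=0, N1=0, N2=1, N3=1, N4=1 [stuck-at-1] → 1 — matches
  N3 stuck-at-0: N0=0, N1=0, N2=1, N3=0 [stuck-at-0], N4=0 → 0 — eliminated
Only N4 stuck-at-1 reproduces the observed 1.

N4 stuck-at-1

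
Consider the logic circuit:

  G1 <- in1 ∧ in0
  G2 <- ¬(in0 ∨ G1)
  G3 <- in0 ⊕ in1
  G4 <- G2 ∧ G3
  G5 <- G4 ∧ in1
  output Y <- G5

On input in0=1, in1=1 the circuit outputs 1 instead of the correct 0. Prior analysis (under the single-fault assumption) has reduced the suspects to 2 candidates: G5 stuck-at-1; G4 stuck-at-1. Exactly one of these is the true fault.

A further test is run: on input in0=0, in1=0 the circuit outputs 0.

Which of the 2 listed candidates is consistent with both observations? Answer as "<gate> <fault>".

Evaluate each candidate on input in0=0, in1=0:
  G5 stuck-at-1: G1=0, G2=1, G3=0, G4=0, G5=1 [stuck-at-1] → 1 — eliminated
  G4 stuck-at-1: G1=0, G2=1, G3=0, G4=1 [stuck-at-1], G5=0 → 0 — matches
Only G4 stuck-at-1 reproduces the observed 0.

G4 stuck-at-1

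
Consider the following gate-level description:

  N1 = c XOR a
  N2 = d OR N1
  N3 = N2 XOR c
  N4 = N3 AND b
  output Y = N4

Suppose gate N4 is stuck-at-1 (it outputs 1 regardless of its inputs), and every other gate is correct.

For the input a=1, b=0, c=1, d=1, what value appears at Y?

1

Propagate with N4 forced: N1=0, N2=1, N3=0, N4=1 [stuck-at-1].
So Y = 1. (Without the fault it would be 0.)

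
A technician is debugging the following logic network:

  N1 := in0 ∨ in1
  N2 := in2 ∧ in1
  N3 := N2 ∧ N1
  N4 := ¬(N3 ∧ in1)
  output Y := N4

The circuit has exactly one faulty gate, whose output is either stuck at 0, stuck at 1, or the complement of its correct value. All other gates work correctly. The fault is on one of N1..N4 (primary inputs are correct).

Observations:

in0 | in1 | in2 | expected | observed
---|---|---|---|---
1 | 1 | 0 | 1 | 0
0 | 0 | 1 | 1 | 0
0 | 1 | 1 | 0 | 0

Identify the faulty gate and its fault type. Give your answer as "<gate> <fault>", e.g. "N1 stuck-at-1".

Fault-free values for test 1 (in0=1, in1=1, in2=0): N1=1, N2=0, N3=0, N4=1, giving Y=1. Observed 0.
Test 1: faults giving observed 0 are {N2 stuck-at-1, N2 inverted output, N3 stuck-at-1, N3 inverted output, N4 stuck-at-0, N4 inverted output}.
Test 2 (in0=0, in1=0, in2=1): fault-free N1=0, N2=0, N3=0, N4=1 → 1; observed 0. Eliminates N2 stuck-at-1, N2 inverted output, N3 stuck-at-1, N3 inverted output.
Test 3 (in0=0, in1=1, in2=1): fault-free N1=1, N2=1, N3=1, N4=0 → 0; observed 0. Eliminates N4 inverted output.
Only N4 stuck-at-0 is consistent with every test.

N4 stuck-at-0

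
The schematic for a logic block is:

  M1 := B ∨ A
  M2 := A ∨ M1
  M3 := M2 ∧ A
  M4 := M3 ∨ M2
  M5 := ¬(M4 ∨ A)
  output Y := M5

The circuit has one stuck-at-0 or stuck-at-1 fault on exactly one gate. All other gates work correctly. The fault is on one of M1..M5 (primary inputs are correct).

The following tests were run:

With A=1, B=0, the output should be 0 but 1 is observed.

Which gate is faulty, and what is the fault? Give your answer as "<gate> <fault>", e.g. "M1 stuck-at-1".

M5 stuck-at-1

Fault-free values for test 1 (A=1, B=0): M1=1, M2=1, M3=1, M4=1, M5=0, giving Y=0. Observed 1.
Test 1: faults giving observed 1 are {M5 stuck-at-1}.
Only M5 stuck-at-1 is consistent with every test.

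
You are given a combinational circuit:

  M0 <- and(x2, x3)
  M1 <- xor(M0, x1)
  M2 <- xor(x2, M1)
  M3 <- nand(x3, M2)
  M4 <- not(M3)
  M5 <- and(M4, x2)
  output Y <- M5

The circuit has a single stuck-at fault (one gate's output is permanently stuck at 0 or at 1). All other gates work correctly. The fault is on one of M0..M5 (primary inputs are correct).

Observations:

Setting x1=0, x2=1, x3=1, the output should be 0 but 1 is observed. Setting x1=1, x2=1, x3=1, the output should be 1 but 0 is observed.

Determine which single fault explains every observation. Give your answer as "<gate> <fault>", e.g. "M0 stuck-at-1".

Fault-free values for test 1 (x1=0, x2=1, x3=1): M0=1, M1=1, M2=0, M3=1, M4=0, M5=0, giving Y=0. Observed 1.
Test 1: faults giving observed 1 are {M0 stuck-at-0, M1 stuck-at-0, M2 stuck-at-1, M3 stuck-at-0, M4 stuck-at-1, M5 stuck-at-1}.
Test 2 (x1=1, x2=1, x3=1): fault-free M0=1, M1=0, M2=1, M3=0, M4=1, M5=1 → 1; observed 0. Eliminates M1 stuck-at-0, M2 stuck-at-1, M3 stuck-at-0, M4 stuck-at-1, M5 stuck-at-1.
Only M0 stuck-at-0 is consistent with every test.

M0 stuck-at-0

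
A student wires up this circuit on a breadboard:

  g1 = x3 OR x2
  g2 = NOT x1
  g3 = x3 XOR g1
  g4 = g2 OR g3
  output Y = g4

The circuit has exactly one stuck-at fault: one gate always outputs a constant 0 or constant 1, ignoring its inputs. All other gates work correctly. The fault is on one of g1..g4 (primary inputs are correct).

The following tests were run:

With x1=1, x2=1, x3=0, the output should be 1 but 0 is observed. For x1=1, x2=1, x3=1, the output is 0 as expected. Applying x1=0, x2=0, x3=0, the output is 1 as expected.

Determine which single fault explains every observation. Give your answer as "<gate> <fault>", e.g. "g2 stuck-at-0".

Fault-free values for test 1 (x1=1, x2=1, x3=0): g1=1, g2=0, g3=1, g4=1, giving Y=1. Observed 0.
Test 1: faults giving observed 0 are {g1 stuck-at-0, g3 stuck-at-0, g4 stuck-at-0}.
Test 2 (x1=1, x2=1, x3=1): fault-free g1=1, g2=0, g3=0, g4=0 → 0; observed 0. Eliminates g1 stuck-at-0.
Test 3 (x1=0, x2=0, x3=0): fault-free g1=0, g2=1, g3=0, g4=1 → 1; observed 1. Eliminates g4 stuck-at-0.
Only g3 stuck-at-0 is consistent with every test.

g3 stuck-at-0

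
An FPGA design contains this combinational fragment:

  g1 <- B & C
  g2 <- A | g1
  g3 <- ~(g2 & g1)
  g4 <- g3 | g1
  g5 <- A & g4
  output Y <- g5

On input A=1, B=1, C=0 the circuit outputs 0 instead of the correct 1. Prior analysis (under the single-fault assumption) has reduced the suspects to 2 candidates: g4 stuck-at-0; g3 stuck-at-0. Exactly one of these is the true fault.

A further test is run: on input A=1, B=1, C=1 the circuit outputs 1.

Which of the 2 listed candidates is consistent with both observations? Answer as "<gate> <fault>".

Evaluate each candidate on input A=1, B=1, C=1:
  g4 stuck-at-0: g1=1, g2=1, g3=0, g4=0 [stuck-at-0], g5=0 → 0 — eliminated
  g3 stuck-at-0: g1=1, g2=1, g3=0 [stuck-at-0], g4=1, g5=1 → 1 — matches
Only g3 stuck-at-0 reproduces the observed 1.

g3 stuck-at-0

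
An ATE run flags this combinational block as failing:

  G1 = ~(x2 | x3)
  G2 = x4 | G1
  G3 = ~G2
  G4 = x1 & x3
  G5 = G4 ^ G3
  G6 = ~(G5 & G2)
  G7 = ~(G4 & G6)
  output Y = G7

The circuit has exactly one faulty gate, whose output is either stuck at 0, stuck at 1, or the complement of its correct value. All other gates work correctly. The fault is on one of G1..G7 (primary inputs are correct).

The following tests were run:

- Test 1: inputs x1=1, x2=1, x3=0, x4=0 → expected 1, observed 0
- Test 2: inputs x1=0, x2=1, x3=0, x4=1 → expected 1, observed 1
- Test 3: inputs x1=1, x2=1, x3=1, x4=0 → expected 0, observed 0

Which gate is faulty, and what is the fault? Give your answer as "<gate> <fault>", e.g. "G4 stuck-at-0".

Fault-free values for test 1 (x1=1, x2=1, x3=0, x4=0): G1=0, G2=0, G3=1, G4=0, G5=1, G6=1, G7=1, giving Y=1. Observed 0.
Test 1: faults giving observed 0 are {G4 stuck-at-1, G4 inverted output, G7 stuck-at-0, G7 inverted output}.
Test 2 (x1=0, x2=1, x3=0, x4=1): fault-free G1=0, G2=1, G3=0, G4=0, G5=0, G6=1, G7=1 → 1; observed 1. Eliminates G7 stuck-at-0, G7 inverted output.
Test 3 (x1=1, x2=1, x3=1, x4=0): fault-free G1=0, G2=0, G3=1, G4=1, G5=0, G6=1, G7=0 → 0; observed 0. Eliminates G4 inverted output.
Only G4 stuck-at-1 is consistent with every test.

G4 stuck-at-1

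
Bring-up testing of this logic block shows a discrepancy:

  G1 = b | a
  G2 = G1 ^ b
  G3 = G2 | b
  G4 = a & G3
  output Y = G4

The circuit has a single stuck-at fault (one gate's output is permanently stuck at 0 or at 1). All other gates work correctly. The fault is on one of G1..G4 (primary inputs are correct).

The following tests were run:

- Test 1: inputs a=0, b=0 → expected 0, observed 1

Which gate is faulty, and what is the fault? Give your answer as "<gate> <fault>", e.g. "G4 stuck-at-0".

G4 stuck-at-1

Fault-free values for test 1 (a=0, b=0): G1=0, G2=0, G3=0, G4=0, giving Y=0. Observed 1.
Test 1: faults giving observed 1 are {G4 stuck-at-1}.
Only G4 stuck-at-1 is consistent with every test.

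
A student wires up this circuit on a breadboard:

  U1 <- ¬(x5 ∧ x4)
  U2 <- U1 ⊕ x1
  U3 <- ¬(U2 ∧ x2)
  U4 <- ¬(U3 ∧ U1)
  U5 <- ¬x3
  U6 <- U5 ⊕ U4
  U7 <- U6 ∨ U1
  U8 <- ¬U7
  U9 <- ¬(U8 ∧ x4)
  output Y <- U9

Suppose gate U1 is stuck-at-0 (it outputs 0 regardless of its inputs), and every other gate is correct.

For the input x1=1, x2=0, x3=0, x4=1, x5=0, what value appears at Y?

Propagate with U1 forced: U1=0 [stuck-at-0], U2=1, U3=1, U4=1, U5=1, U6=0, U7=0, U8=1, U9=0.
So Y = 0. (Without the fault it would be 1.)

0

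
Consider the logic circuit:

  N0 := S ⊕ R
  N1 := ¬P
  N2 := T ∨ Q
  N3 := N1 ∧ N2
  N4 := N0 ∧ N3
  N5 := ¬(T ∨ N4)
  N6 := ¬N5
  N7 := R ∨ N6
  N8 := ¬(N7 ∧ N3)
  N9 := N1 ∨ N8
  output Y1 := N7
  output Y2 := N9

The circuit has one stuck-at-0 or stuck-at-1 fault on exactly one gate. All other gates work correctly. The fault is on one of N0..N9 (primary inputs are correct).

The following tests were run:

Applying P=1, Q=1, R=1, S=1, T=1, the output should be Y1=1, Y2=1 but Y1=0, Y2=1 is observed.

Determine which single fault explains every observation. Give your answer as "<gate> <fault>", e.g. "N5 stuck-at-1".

Fault-free values for test 1 (P=1, Q=1, R=1, S=1, T=1): N0=0, N1=0, N2=1, N3=0, N4=0, N5=0, N6=1, N7=1, N8=1, N9=1, giving Y1=1, Y2=1. Observed Y1=0, Y2=1.
Test 1: faults giving observed Y1=0, Y2=1 are {N7 stuck-at-0}.
Only N7 stuck-at-0 is consistent with every test.

N7 stuck-at-0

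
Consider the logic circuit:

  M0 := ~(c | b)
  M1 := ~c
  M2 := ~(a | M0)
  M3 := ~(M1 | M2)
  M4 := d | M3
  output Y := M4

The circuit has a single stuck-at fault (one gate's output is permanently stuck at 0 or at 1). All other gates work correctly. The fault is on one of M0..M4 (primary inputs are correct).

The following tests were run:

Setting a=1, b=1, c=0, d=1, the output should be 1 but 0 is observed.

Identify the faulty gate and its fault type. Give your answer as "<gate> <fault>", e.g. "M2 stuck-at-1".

Fault-free values for test 1 (a=1, b=1, c=0, d=1): M0=0, M1=1, M2=0, M3=0, M4=1, giving Y=1. Observed 0.
Test 1: faults giving observed 0 are {M4 stuck-at-0}.
Only M4 stuck-at-0 is consistent with every test.

M4 stuck-at-0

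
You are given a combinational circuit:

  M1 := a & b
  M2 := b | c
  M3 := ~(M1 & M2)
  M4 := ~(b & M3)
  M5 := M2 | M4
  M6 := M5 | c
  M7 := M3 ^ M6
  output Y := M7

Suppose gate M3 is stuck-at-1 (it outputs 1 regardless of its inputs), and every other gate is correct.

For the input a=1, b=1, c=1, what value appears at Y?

0

Propagate with M3 forced: M1=1, M2=1, M3=1 [stuck-at-1], M4=0, M5=1, M6=1, M7=0.
So Y = 0. (Without the fault it would be 1.)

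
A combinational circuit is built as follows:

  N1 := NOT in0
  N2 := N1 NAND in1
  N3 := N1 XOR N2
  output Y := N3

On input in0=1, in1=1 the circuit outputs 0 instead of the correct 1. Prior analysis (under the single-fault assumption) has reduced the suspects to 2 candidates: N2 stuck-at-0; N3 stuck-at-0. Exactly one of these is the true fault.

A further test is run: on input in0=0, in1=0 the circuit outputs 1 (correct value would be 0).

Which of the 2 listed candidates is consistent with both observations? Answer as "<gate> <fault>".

Evaluate each candidate on input in0=0, in1=0:
  N2 stuck-at-0: N1=1, N2=0 [stuck-at-0], N3=1 → 1 — matches
  N3 stuck-at-0: N1=1, N2=1, N3=0 [stuck-at-0] → 0 — eliminated
Only N2 stuck-at-0 reproduces the observed 1.

N2 stuck-at-0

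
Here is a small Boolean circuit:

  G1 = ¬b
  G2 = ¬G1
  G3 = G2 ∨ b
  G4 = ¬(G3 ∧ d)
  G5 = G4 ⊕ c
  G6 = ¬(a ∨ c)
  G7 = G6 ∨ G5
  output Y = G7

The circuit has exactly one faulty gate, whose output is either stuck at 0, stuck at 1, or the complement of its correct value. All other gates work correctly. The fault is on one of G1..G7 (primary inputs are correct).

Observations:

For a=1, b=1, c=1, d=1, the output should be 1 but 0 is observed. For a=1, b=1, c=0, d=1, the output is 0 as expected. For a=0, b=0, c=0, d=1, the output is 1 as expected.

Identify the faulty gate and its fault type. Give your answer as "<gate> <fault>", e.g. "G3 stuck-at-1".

G5 stuck-at-0

Fault-free values for test 1 (a=1, b=1, c=1, d=1): G1=0, G2=1, G3=1, G4=0, G5=1, G6=0, G7=1, giving Y=1. Observed 0.
Test 1: faults giving observed 0 are {G3 stuck-at-0, G3 inverted output, G4 stuck-at-1, G4 inverted output, G5 stuck-at-0, G5 inverted output, G7 stuck-at-0, G7 inverted output}.
Test 2 (a=1, b=1, c=0, d=1): fault-free G1=0, G2=1, G3=1, G4=0, G5=0, G6=0, G7=0 → 0; observed 0. Eliminates G3 stuck-at-0, G3 inverted output, G4 stuck-at-1, G4 inverted output, G5 inverted output, G7 inverted output.
Test 3 (a=0, b=0, c=0, d=1): fault-free G1=1, G2=0, G3=0, G4=1, G5=1, G6=1, G7=1 → 1; observed 1. Eliminates G7 stuck-at-0.
Only G5 stuck-at-0 is consistent with every test.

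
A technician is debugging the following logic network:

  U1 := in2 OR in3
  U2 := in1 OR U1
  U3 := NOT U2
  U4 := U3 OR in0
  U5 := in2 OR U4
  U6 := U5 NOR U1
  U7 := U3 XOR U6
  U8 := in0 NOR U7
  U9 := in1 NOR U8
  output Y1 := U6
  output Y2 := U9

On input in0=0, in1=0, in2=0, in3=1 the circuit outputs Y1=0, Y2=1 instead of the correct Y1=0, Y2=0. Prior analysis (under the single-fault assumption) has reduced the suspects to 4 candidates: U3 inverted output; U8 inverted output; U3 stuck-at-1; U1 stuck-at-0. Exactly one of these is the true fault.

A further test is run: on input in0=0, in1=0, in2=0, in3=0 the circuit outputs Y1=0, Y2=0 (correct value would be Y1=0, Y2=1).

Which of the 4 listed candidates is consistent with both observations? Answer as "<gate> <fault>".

Evaluate each candidate on input in0=0, in1=0, in2=0, in3=0:
  U3 inverted output: U1=0, U2=0, U3=0 [inverted output], U4=0, U5=0, U6=1, U7=1, U8=0, U9=1 → Y1=1, Y2=1 — eliminated
  U8 inverted output: U1=0, U2=0, U3=1, U4=1, U5=1, U6=0, U7=1, U8=1 [inverted output], U9=0 → Y1=0, Y2=0 — matches
  U3 stuck-at-1: U1=0, U2=0, U3=1 [stuck-at-1], U4=1, U5=1, U6=0, U7=1, U8=0, U9=1 → Y1=0, Y2=1 — eliminated
  U1 stuck-at-0: U1=0 [stuck-at-0], U2=0, U3=1, U4=1, U5=1, U6=0, U7=1, U8=0, U9=1 → Y1=0, Y2=1 — eliminated
Only U8 inverted output reproduces the observed Y1=0, Y2=0.

U8 inverted output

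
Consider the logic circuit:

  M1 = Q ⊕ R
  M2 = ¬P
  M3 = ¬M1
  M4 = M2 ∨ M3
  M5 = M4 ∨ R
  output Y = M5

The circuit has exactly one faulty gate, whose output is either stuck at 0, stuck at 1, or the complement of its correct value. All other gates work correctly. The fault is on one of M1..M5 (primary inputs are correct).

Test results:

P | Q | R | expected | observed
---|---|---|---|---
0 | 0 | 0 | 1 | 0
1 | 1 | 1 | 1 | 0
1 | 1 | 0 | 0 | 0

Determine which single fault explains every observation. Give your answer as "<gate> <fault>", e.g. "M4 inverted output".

Fault-free values for test 1 (P=0, Q=0, R=0): M1=0, M2=1, M3=1, M4=1, M5=1, giving Y=1. Observed 0.
Test 1: faults giving observed 0 are {M4 stuck-at-0, M4 inverted output, M5 stuck-at-0, M5 inverted output}.
Test 2 (P=1, Q=1, R=1): fault-free M1=0, M2=0, M3=1, M4=1, M5=1 → 1; observed 0. Eliminates M4 stuck-at-0, M4 inverted output.
Test 3 (P=1, Q=1, R=0): fault-free M1=1, M2=0, M3=0, M4=0, M5=0 → 0; observed 0. Eliminates M5 inverted output.
Only M5 stuck-at-0 is consistent with every test.

M5 stuck-at-0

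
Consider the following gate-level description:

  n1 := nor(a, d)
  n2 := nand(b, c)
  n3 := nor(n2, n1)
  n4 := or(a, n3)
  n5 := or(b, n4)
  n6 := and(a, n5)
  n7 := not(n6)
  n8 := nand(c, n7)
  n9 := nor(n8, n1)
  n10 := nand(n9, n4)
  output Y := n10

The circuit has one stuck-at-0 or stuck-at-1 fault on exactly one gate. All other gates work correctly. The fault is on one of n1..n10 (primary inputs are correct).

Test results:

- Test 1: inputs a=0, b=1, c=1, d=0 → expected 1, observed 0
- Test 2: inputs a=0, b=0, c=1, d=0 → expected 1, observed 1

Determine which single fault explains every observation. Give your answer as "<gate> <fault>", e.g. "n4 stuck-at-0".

Fault-free values for test 1 (a=0, b=1, c=1, d=0): n1=1, n2=0, n3=0, n4=0, n5=1, n6=0, n7=1, n8=0, n9=0, n10=1, giving Y=1. Observed 0.
Test 1: faults giving observed 0 are {n1 stuck-at-0, n10 stuck-at-0}.
Test 2 (a=0, b=0, c=1, d=0): fault-free n1=1, n2=1, n3=0, n4=0, n5=0, n6=0, n7=1, n8=0, n9=0, n10=1 → 1; observed 1. Eliminates n10 stuck-at-0.
Only n1 stuck-at-0 is consistent with every test.

n1 stuck-at-0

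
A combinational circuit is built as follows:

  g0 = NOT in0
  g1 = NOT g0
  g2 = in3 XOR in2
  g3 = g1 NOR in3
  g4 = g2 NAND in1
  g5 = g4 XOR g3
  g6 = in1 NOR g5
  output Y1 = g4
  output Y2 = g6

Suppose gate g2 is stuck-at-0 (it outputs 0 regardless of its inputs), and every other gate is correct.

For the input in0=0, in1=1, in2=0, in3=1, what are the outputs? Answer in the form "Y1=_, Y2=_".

Propagate with g2 forced: g0=1, g1=0, g2=0 [stuck-at-0], g3=0, g4=1, g5=1, g6=0.
So the outputs are Y1=1, Y2=0. (Without the fault they would be Y1=0, Y2=0.)

Y1=1, Y2=0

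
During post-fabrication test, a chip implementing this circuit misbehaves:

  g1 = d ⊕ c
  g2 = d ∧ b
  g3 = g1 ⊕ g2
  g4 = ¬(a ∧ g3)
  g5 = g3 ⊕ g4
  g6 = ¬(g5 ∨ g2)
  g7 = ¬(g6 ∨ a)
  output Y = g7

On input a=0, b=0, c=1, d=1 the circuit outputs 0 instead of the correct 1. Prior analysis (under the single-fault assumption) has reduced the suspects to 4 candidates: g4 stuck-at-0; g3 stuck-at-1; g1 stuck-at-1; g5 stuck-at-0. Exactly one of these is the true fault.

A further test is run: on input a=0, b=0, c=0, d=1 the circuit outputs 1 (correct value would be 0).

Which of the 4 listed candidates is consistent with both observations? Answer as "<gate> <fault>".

g4 stuck-at-0

Evaluate each candidate on input a=0, b=0, c=0, d=1:
  g4 stuck-at-0: g1=1, g2=0, g3=1, g4=0 [stuck-at-0], g5=1, g6=0, g7=1 → 1 — matches
  g3 stuck-at-1: g1=1, g2=0, g3=1 [stuck-at-1], g4=1, g5=0, g6=1, g7=0 → 0 — eliminated
  g1 stuck-at-1: g1=1 [stuck-at-1], g2=0, g3=1, g4=1, g5=0, g6=1, g7=0 → 0 — eliminated
  g5 stuck-at-0: g1=1, g2=0, g3=1, g4=1, g5=0 [stuck-at-0], g6=1, g7=0 → 0 — eliminated
Only g4 stuck-at-0 reproduces the observed 1.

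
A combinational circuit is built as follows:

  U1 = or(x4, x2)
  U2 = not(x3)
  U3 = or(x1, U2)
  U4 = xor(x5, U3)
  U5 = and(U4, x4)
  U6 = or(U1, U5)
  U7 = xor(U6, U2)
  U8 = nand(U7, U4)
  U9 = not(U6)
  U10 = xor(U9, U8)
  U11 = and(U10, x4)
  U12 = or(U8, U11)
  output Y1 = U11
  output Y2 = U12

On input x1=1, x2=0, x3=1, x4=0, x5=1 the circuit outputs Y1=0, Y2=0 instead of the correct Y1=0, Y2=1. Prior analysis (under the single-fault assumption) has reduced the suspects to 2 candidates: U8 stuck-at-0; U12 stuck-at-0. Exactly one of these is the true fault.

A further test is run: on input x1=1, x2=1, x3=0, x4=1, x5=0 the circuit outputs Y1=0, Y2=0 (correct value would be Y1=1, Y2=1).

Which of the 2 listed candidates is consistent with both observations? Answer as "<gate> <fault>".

U8 stuck-at-0

Evaluate each candidate on input x1=1, x2=1, x3=0, x4=1, x5=0:
  U8 stuck-at-0: U1=1, U2=1, U3=1, U4=1, U5=1, U6=1, U7=0, U8=0 [stuck-at-0], U9=0, U10=0, U11=0, U12=0 → Y1=0, Y2=0 — matches
  U12 stuck-at-0: U1=1, U2=1, U3=1, U4=1, U5=1, U6=1, U7=0, U8=1, U9=0, U10=1, U11=1, U12=0 [stuck-at-0] → Y1=1, Y2=0 — eliminated
Only U8 stuck-at-0 reproduces the observed Y1=0, Y2=0.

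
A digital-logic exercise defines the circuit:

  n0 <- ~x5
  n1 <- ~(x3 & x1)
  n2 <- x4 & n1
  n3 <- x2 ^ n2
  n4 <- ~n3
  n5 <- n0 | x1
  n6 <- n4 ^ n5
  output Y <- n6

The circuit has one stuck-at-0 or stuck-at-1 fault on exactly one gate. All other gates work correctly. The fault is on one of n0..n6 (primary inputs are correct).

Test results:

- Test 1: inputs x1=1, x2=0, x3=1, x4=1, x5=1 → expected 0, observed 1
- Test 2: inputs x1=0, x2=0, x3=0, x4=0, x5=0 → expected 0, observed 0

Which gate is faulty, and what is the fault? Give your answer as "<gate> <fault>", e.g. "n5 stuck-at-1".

n1 stuck-at-1

Fault-free values for test 1 (x1=1, x2=0, x3=1, x4=1, x5=1): n0=0, n1=0, n2=0, n3=0, n4=1, n5=1, n6=0, giving Y=0. Observed 1.
Test 1: faults giving observed 1 are {n1 stuck-at-1, n2 stuck-at-1, n3 stuck-at-1, n4 stuck-at-0, n5 stuck-at-0, n6 stuck-at-1}.
Test 2 (x1=0, x2=0, x3=0, x4=0, x5=0): fault-free n0=1, n1=1, n2=0, n3=0, n4=1, n5=1, n6=0 → 0; observed 0. Eliminates n2 stuck-at-1, n3 stuck-at-1, n4 stuck-at-0, n5 stuck-at-0, n6 stuck-at-1.
Only n1 stuck-at-1 is consistent with every test.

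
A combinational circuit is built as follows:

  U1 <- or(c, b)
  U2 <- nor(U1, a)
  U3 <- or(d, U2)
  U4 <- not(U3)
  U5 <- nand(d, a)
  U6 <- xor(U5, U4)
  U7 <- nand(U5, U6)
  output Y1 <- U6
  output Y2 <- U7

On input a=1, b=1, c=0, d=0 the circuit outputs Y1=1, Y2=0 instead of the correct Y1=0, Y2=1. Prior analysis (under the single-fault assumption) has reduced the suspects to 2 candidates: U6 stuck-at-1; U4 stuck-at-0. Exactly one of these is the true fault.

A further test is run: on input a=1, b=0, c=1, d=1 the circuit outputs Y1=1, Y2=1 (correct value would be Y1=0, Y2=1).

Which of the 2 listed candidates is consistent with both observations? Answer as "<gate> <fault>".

Evaluate each candidate on input a=1, b=0, c=1, d=1:
  U6 stuck-at-1: U1=1, U2=0, U3=1, U4=0, U5=0, U6=1 [stuck-at-1], U7=1 → Y1=1, Y2=1 — matches
  U4 stuck-at-0: U1=1, U2=0, U3=1, U4=0 [stuck-at-0], U5=0, U6=0, U7=1 → Y1=0, Y2=1 — eliminated
Only U6 stuck-at-1 reproduces the observed Y1=1, Y2=1.

U6 stuck-at-1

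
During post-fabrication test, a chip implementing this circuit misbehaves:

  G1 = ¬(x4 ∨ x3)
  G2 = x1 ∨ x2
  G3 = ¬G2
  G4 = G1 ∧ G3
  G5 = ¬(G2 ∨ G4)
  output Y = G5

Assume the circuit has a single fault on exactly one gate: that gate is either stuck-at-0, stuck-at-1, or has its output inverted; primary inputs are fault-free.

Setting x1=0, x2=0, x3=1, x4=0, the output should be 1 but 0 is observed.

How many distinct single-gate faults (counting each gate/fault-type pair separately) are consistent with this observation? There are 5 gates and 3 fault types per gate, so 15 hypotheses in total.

8

Fault-free: G1=0, G2=0, G3=1, G4=0, G5=1 → 1. Observed 0.
  G1: stuck-at-1, inverted output ✓; others ✗
  G2: stuck-at-1, inverted output ✓; others ✗
  G3: none of the 3 fault types match ✗
  G4: stuck-at-1, inverted output ✓; others ✗
  G5: stuck-at-0, inverted output ✓; others ✗
Consistent faults: {G1 stuck-at-1, G1 inverted output, G2 stuck-at-1, G2 inverted output, G4 stuck-at-1, G4 inverted output, G5 stuck-at-0, G5 inverted output} — 8 in all.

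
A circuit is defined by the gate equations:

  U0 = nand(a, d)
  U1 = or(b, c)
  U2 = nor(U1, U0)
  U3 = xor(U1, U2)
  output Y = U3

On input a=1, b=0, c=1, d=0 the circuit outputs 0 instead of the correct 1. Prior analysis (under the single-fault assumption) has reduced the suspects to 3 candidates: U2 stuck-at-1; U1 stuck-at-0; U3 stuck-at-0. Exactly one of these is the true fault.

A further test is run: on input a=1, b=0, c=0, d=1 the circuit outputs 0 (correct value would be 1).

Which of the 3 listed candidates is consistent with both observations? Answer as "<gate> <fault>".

Evaluate each candidate on input a=1, b=0, c=0, d=1:
  U2 stuck-at-1: U0=0, U1=0, U2=1 [stuck-at-1], U3=1 → 1 — eliminated
  U1 stuck-at-0: U0=0, U1=0 [stuck-at-0], U2=1, U3=1 → 1 — eliminated
  U3 stuck-at-0: U0=0, U1=0, U2=1, U3=0 [stuck-at-0] → 0 — matches
Only U3 stuck-at-0 reproduces the observed 0.

U3 stuck-at-0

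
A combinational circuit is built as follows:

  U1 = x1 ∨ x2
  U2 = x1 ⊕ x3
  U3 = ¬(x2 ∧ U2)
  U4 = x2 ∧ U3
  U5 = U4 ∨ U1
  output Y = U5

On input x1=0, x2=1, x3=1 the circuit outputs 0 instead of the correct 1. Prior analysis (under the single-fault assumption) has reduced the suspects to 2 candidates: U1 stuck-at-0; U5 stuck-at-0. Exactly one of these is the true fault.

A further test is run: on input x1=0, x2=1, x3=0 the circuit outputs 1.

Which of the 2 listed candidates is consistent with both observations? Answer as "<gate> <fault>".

U1 stuck-at-0

Evaluate each candidate on input x1=0, x2=1, x3=0:
  U1 stuck-at-0: U1=0 [stuck-at-0], U2=0, U3=1, U4=1, U5=1 → 1 — matches
  U5 stuck-at-0: U1=1, U2=0, U3=1, U4=1, U5=0 [stuck-at-0] → 0 — eliminated
Only U1 stuck-at-0 reproduces the observed 1.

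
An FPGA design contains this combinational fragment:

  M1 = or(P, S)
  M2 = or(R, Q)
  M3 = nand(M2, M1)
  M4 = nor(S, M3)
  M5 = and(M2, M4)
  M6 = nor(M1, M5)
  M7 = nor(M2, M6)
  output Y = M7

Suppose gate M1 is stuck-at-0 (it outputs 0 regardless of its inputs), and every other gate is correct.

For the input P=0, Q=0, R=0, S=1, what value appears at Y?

0

Propagate with M1 forced: M1=0 [stuck-at-0], M2=0, M3=1, M4=0, M5=0, M6=1, M7=0.
So Y = 0. (Without the fault it would be 1.)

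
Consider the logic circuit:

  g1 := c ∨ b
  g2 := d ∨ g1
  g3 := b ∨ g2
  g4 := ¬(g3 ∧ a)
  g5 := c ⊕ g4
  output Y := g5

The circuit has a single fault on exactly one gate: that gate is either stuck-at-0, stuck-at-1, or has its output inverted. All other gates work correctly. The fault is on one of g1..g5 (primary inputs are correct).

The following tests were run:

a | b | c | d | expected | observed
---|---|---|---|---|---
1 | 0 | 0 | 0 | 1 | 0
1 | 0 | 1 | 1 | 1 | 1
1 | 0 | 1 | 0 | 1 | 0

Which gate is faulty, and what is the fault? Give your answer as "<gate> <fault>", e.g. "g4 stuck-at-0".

g1 inverted output

Fault-free values for test 1 (a=1, b=0, c=0, d=0): g1=0, g2=0, g3=0, g4=1, g5=1, giving Y=1. Observed 0.
Test 1: faults giving observed 0 are {g1 stuck-at-1, g1 inverted output, g2 stuck-at-1, g2 inverted output, g3 stuck-at-1, g3 inverted output, g4 stuck-at-0, g4 inverted output, g5 stuck-at-0, g5 inverted output}.
Test 2 (a=1, b=0, c=1, d=1): fault-free g1=1, g2=1, g3=1, g4=0, g5=1 → 1; observed 1. Eliminates g2 inverted output, g3 inverted output, g4 inverted output, g5 stuck-at-0, g5 inverted output.
Test 3 (a=1, b=0, c=1, d=0): fault-free g1=1, g2=1, g3=1, g4=0, g5=1 → 1; observed 0. Eliminates g1 stuck-at-1, g2 stuck-at-1, g3 stuck-at-1, g4 stuck-at-0.
Only g1 inverted output is consistent with every test.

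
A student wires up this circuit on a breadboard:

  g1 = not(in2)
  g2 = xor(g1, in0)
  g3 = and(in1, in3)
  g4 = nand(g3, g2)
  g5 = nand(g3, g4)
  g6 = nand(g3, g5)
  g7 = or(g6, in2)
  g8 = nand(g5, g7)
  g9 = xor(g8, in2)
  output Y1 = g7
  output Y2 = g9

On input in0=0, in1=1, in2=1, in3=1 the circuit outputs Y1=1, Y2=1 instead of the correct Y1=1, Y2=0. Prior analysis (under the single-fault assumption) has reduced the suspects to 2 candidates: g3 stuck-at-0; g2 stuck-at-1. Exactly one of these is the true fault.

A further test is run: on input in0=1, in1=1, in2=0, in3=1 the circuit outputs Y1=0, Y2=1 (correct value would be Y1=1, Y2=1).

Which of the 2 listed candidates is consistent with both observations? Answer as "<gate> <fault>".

Evaluate each candidate on input in0=1, in1=1, in2=0, in3=1:
  g3 stuck-at-0: g1=1, g2=0, g3=0 [stuck-at-0], g4=1, g5=1, g6=1, g7=1, g8=0, g9=0 → Y1=1, Y2=0 — eliminated
  g2 stuck-at-1: g1=1, g2=1 [stuck-at-1], g3=1, g4=0, g5=1, g6=0, g7=0, g8=1, g9=1 → Y1=0, Y2=1 — matches
Only g2 stuck-at-1 reproduces the observed Y1=0, Y2=1.

g2 stuck-at-1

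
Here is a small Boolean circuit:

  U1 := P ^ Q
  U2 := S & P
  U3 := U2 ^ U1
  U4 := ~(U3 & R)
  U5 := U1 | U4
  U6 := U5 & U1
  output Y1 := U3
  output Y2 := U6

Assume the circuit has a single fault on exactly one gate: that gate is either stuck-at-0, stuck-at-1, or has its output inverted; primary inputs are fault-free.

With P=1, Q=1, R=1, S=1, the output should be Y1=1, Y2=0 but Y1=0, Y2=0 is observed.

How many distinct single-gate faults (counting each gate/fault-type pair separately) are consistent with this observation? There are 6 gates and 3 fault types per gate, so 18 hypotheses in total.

Fault-free: U1=0, U2=1, U3=1, U4=0, U5=0, U6=0 → Y1=1, Y2=0. Observed Y1=0, Y2=0.
  U1: none of the 3 fault types match ✗
  U2: stuck-at-0, inverted output ✓; others ✗
  U3: stuck-at-0, inverted output ✓; others ✗
  U4: none of the 3 fault types match ✗
  U5: none of the 3 fault types match ✗
  U6: none of the 3 fault types match ✗
Consistent faults: {U2 stuck-at-0, U2 inverted output, U3 stuck-at-0, U3 inverted output} — 4 in all.

4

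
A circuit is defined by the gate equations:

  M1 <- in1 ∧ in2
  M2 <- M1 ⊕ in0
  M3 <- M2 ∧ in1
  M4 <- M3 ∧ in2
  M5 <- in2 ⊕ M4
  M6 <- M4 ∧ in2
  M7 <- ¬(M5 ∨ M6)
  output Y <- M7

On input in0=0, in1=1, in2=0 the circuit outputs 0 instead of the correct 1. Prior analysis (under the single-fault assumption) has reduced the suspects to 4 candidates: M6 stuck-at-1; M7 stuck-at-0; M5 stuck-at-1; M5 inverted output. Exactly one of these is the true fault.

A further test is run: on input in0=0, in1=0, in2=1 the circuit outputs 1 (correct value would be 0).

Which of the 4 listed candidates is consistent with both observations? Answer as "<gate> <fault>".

M5 inverted output

Evaluate each candidate on input in0=0, in1=0, in2=1:
  M6 stuck-at-1: M1=0, M2=0, M3=0, M4=0, M5=1, M6=1 [stuck-at-1], M7=0 → 0 — eliminated
  M7 stuck-at-0: M1=0, M2=0, M3=0, M4=0, M5=1, M6=0, M7=0 [stuck-at-0] → 0 — eliminated
  M5 stuck-at-1: M1=0, M2=0, M3=0, M4=0, M5=1 [stuck-at-1], M6=0, M7=0 → 0 — eliminated
  M5 inverted output: M1=0, M2=0, M3=0, M4=0, M5=0 [inverted output], M6=0, M7=1 → 1 — matches
Only M5 inverted output reproduces the observed 1.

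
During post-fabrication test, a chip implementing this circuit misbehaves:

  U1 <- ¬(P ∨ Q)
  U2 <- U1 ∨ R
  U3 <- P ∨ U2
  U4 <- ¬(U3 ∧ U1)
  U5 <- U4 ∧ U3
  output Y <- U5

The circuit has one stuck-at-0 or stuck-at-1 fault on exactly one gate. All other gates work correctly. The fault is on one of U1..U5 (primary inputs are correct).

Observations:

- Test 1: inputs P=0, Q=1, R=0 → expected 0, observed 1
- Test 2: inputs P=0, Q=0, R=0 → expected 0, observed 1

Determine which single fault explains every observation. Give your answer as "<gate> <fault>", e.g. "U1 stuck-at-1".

U5 stuck-at-1

Fault-free values for test 1 (P=0, Q=1, R=0): U1=0, U2=0, U3=0, U4=1, U5=0, giving Y=0. Observed 1.
Test 1: faults giving observed 1 are {U2 stuck-at-1, U3 stuck-at-1, U5 stuck-at-1}.
Test 2 (P=0, Q=0, R=0): fault-free U1=1, U2=1, U3=1, U4=0, U5=0 → 0; observed 1. Eliminates U2 stuck-at-1, U3 stuck-at-1.
Only U5 stuck-at-1 is consistent with every test.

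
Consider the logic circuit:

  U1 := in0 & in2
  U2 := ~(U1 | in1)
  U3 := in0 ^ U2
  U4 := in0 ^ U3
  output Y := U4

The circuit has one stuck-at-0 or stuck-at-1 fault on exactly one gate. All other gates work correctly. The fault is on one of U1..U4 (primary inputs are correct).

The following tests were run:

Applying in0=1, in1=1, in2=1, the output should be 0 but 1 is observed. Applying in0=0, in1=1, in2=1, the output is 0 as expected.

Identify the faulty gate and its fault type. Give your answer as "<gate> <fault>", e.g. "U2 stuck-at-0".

U3 stuck-at-0

Fault-free values for test 1 (in0=1, in1=1, in2=1): U1=1, U2=0, U3=1, U4=0, giving Y=0. Observed 1.
Test 1: faults giving observed 1 are {U2 stuck-at-1, U3 stuck-at-0, U4 stuck-at-1}.
Test 2 (in0=0, in1=1, in2=1): fault-free U1=0, U2=0, U3=0, U4=0 → 0; observed 0. Eliminates U2 stuck-at-1, U4 stuck-at-1.
Only U3 stuck-at-0 is consistent with every test.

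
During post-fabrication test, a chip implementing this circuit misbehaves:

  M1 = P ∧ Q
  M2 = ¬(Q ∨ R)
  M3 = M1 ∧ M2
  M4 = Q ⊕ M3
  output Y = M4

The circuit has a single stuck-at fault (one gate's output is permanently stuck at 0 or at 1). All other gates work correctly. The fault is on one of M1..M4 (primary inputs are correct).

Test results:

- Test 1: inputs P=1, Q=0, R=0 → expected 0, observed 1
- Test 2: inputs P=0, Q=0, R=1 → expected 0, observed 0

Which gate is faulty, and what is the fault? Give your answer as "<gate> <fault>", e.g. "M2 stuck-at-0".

Fault-free values for test 1 (P=1, Q=0, R=0): M1=0, M2=1, M3=0, M4=0, giving Y=0. Observed 1.
Test 1: faults giving observed 1 are {M1 stuck-at-1, M3 stuck-at-1, M4 stuck-at-1}.
Test 2 (P=0, Q=0, R=1): fault-free M1=0, M2=0, M3=0, M4=0 → 0; observed 0. Eliminates M3 stuck-at-1, M4 stuck-at-1.
Only M1 stuck-at-1 is consistent with every test.

M1 stuck-at-1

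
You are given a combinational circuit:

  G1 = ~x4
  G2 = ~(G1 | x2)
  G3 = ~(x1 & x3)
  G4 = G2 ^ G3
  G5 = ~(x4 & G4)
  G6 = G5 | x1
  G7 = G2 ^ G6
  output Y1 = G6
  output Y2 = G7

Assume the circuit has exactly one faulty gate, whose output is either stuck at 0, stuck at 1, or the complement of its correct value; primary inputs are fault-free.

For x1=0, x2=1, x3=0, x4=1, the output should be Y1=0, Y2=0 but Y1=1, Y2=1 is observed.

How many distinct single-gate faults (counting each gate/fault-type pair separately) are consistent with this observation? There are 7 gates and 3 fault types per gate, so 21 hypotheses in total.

Fault-free: G1=0, G2=0, G3=1, G4=1, G5=0, G6=0, G7=0 → Y1=0, Y2=0. Observed Y1=1, Y2=1.
  G1: none of the 3 fault types match ✗
  G2: none of the 3 fault types match ✗
  G3: stuck-at-0, inverted output ✓; others ✗
  G4: stuck-at-0, inverted output ✓; others ✗
  G5: stuck-at-1, inverted output ✓; others ✗
  G6: stuck-at-1, inverted output ✓; others ✗
  G7: none of the 3 fault types match ✗
Consistent faults: {G3 stuck-at-0, G3 inverted output, G4 stuck-at-0, G4 inverted output, G5 stuck-at-1, G5 inverted output, G6 stuck-at-1, G6 inverted output} — 8 in all.

8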